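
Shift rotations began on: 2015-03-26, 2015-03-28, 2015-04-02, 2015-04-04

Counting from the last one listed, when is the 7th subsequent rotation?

2015-04-30

Every event lands on a Thursday or Saturday (gaps cycle 2, 5, 2).
So the schedule is: every Thursday and Saturday.
Next Thursday: 2015-04-09.
The following Saturday is 2015-04-11.
The following Thursday is 2015-04-16.
The following Saturday is 2015-04-18.
The following Thursday is 2015-04-23.
The following Saturday is 2015-04-25.
The following Thursday is 2015-04-30.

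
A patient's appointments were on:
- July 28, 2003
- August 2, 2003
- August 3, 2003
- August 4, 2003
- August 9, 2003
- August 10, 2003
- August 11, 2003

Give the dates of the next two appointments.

Gaps: 5, 1, 1, 5, 1, 1 days — not constant, but cyclic with period 3.
The events fall on every Monday, Saturday and Sunday.
The following Saturday is August 16, 2003.
Next Sunday: August 17, 2003.

August 16, 2003; August 17, 2003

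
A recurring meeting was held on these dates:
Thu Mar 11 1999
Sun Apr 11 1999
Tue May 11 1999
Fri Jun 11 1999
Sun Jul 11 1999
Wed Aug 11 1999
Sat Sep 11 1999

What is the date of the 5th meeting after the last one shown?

Fri Feb 11 2000

Each date is the 11th; the gaps (31, 30, 31, 30, 31, 31) track the month lengths.
The rule is the 11th of each month.
Next: October 1999 → Mon Oct 11 1999.
November 1999: Thu Nov 11 1999.
Next: December 1999 → Sat Dec 11 1999.
Next: January 2000 → Tue Jan 11 2000.
February 2000: Fri Feb 11 2000.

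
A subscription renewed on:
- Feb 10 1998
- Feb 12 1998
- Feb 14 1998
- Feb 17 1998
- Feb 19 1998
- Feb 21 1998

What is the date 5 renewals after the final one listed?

Mar 5 1998

The gap pattern 2, 2, 3, 2, 2 repeats every 3 events.
These are the Tuesdays, Thursdays and Saturdays of each week.
Next Tuesday: Feb 24 1998.
The following Thursday is Feb 26 1998.
The following Saturday is Feb 28 1998.
Next Tuesday: Mar 3 1998.
Next Thursday: Mar 5 1998.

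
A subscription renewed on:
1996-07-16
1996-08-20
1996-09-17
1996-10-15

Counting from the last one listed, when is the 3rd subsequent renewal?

1997-01-21

Gaps: 35, 28, 28 days — a mix of 28 and 35. Every date is a Tuesday.
Each is the 3rd Tuesday of its month.
3rd Tuesday of November 1996: 1996-11-19.
December 1996 — 3rd Tuesday is 1996-12-17.
January 1997 — 3rd Tuesday is 1997-01-21.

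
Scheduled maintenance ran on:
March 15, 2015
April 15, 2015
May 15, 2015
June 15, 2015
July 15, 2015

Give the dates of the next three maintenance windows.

August 15, 2015; September 15, 2015; October 15, 2015

Gaps: 31, 30, 31, 30 days — not constant. Every event is on the 15th of the month.
Pattern: the 15th of each month.
Next: August 2015 → August 15, 2015.
Next: September 2015 → September 15, 2015.
October 2015: October 15, 2015.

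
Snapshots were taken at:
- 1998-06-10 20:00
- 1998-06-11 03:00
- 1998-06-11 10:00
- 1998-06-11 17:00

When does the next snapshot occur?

Gaps: 7, 7, 7 hours — each event is 7 hours after the previous one.
1998-06-11 17:00 + 7 h = 1998-06-12 00:00.

1998-06-12 00:00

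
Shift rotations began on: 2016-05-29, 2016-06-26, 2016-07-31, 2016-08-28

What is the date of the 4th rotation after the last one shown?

All Sundays; the gaps (28, 35, 28) vary with month length.
This is the last Sunday of each month.
September 2016 ends with Sunday 2016-09-25.
October 2016 ends with Sunday 2016-10-30.
November 2016 ends with Sunday 2016-11-27.
Last Sunday of December 2016: 2016-12-25.

2016-12-25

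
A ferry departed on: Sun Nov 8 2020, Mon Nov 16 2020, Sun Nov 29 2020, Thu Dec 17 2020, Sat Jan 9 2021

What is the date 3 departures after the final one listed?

Sun Apr 18 2021

Intervals are 8, 13, 18, 23 days — an arithmetic progression with common difference 5.
Next gap: 28 days. Sat Jan 9 2021 + 28 days = Sat Feb 6 2021.
Next gap: 33 days. Sat Feb 6 2021 + 33 days = Thu Mar 11 2021.
Next gap: 38 days. Thu Mar 11 2021 + 38 days = Sun Apr 18 2021.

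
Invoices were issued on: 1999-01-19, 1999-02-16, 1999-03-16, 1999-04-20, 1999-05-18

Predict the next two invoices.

These are Tuesdays at 28- or 35-day spacing (28, 28, 35, 28).
The pattern: 3rd Tuesday of the month.
June 1999 — 3rd Tuesday is 1999-06-15.
July 1999 — 3rd Tuesday is 1999-07-20.

1999-06-15, 1999-07-20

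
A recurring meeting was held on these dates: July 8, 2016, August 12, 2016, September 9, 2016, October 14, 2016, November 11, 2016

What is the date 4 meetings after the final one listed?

March 10, 2017

Gaps: 35, 28, 35, 28 days — a mix of 28 and 35. Every date is a Friday.
Each is the 2nd Friday of its month.
2nd Friday of December 2016: December 9, 2016.
January 2017 — 2nd Friday is January 13, 2017.
February 2017 — 2nd Friday is February 10, 2017.
2nd Friday of March 2017: March 10, 2017.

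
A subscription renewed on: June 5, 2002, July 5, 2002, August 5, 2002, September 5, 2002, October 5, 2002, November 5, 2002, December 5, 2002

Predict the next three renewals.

January 5, 2003; February 5, 2003; March 5, 2003

The day-of-month is always 5 (30, 31, 31, 30, 31, 30 days between events).
So this recurs on the 5th of each month.
Next: January 2003 → January 5, 2003.
February 2003: February 5, 2003.
March 2003: March 5, 2003.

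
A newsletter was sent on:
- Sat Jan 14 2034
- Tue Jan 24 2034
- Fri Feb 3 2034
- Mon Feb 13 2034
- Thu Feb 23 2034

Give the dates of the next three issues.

Gaps between consecutive events: 10, 10, 10, 10 days — a constant 10-day interval.
Thu Feb 23 2034 + 10 days = Sun Mar 5 2034.
Sun Mar 5 2034 + 10 days = Wed Mar 15 2034.
Wed Mar 15 2034 + 10 days = Sat Mar 25 2034.

Sun Mar 5 2034, Wed Mar 15 2034, Sat Mar 25 2034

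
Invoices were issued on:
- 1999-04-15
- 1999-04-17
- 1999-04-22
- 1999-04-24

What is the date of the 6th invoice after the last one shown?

1999-05-15

Gaps: 2, 5, 2 days — not constant, but cyclic with period 2.
The events fall on every Thursday and Saturday.
Next Thursday: 1999-04-29.
Next Saturday: 1999-05-01.
The following Thursday is 1999-05-06.
The following Saturday is 1999-05-08.
The following Thursday is 1999-05-13.
Next Saturday: 1999-05-15.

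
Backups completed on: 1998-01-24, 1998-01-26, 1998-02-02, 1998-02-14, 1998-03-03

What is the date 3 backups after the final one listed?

The spacing grows by 5 each time: 2, 7, 12, 17 days.
Next gap: 22 days. 1998-03-03 + 22 days = 1998-03-25.
Next gap: 27 days. 1998-03-25 + 27 days = 1998-04-21.
Next gap: 32 days. 1998-04-21 + 32 days = 1998-05-23.

1998-05-23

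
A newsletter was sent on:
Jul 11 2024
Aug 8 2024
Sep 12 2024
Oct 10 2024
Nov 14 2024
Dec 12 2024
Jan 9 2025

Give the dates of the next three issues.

These are Thursdays at 28- or 35-day spacing (28, 35, 28, 35, 28, 28).
The pattern: 2nd Thursday of the month.
2nd Thursday of February 2025: Feb 13 2025.
March 2025 — 2nd Thursday is Mar 13 2025.
2nd Thursday of April 2025: Apr 10 2025.

Feb 13 2025, Mar 13 2025, Apr 10 2025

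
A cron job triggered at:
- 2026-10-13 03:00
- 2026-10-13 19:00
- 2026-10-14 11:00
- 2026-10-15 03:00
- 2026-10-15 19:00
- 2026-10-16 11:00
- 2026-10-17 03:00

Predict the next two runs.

2026-10-17 19:00, 2026-10-18 11:00

Gaps: 16, 16, 16, 16, 16, 16 hours — each event is 16 hours after the previous one.
2026-10-17 03:00 + 16 h = 2026-10-17 19:00.
2026-10-17 19:00 + 16 h = 2026-10-18 11:00.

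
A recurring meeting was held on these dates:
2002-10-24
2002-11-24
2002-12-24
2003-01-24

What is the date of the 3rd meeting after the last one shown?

The day-of-month is always 24 (31, 30, 31 days between events).
So this recurs on the 24th of each month.
February 2003: 2003-02-24.
March 2003: 2003-03-24.
April 2003: 2003-04-24.

2003-04-24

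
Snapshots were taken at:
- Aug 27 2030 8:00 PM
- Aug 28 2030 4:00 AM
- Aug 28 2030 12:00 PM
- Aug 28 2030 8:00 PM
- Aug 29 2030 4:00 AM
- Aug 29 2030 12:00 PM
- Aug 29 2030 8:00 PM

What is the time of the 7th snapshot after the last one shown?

The interval is a steady 8 hours (8, 8, 8, 8, 8, 8).
Aug 29 2030 8:00 PM + 8 h = Aug 30 2030 4:00 AM.
Aug 30 2030 4:00 AM + 8 h = Aug 30 2030 12:00 PM.
Aug 30 2030 12:00 PM + 8 h = Aug 30 2030 8:00 PM.
Aug 30 2030 8:00 PM + 8 h = Aug 31 2030 4:00 AM.
Aug 31 2030 4:00 AM + 8 h = Aug 31 2030 12:00 PM.
Aug 31 2030 12:00 PM + 8 h = Aug 31 2030 8:00 PM.
Aug 31 2030 8:00 PM + 8 h = Sep 1 2030 4:00 AM.

Sep 1 2030 4:00 AM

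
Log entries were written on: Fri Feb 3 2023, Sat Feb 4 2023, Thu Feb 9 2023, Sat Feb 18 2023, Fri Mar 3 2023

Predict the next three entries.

Mon Mar 20 2023, Mon Apr 10 2023, Fri May 5 2023

The spacing grows by 4 each time: 1, 5, 9, 13 days.
Next gap: 17 days. Fri Mar 3 2023 + 17 days = Mon Mar 20 2023.
Next gap: 21 days. Mon Mar 20 2023 + 21 days = Mon Apr 10 2023.
Next gap: 25 days. Mon Apr 10 2023 + 25 days = Fri May 5 2023.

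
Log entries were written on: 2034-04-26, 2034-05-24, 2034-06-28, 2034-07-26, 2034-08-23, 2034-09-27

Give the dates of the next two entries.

2034-10-25, 2034-11-22

These are Wednesdays at 28- or 35-day spacing (28, 35, 28, 28, 35).
The pattern: 4th Wednesday of the month.
October 2034 — 4th Wednesday is 2034-10-25.
4th Wednesday of November 2034: 2034-11-22.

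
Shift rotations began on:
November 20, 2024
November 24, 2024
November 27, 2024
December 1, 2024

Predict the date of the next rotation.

December 4, 2024

Every event lands on a Wednesday or Sunday (gaps cycle 4, 3, 4).
So the schedule is: every Wednesday and Sunday.
Next Wednesday: December 4, 2024.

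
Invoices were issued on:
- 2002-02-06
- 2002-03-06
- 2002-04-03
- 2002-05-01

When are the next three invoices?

Every event comes 28 days after the last (28, 28, 28).
2002-05-01 + 28 days = 2002-05-29.
2002-05-29 + 28 days = 2002-06-26.
2002-06-26 + 28 days = 2002-07-24.

2002-05-29, 2002-06-26, 2002-07-24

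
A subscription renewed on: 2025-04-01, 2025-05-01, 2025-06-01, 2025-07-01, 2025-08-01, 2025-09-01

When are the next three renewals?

Each date is the 1st; the gaps (30, 31, 30, 31, 31) track the month lengths.
The rule is the 1st of each month.
Next: October 2025 → 2025-10-01.
November 2025: 2025-11-01.
Next: December 2025 → 2025-12-01.

2025-10-01, 2025-11-01, 2025-12-01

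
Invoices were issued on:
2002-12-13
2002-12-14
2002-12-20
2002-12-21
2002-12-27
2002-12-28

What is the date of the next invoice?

Gaps: 1, 6, 1, 6, 1 days — not constant, but cyclic with period 2.
The events fall on every Friday and Saturday.
The following Friday is 2003-01-03.

2003-01-03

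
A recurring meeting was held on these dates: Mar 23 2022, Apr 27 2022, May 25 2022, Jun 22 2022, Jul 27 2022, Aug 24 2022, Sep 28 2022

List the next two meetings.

Oct 26 2022, Nov 23 2022

Gaps: 35, 28, 28, 35, 28, 35 days — a mix of 28 and 35. Every date is a Wednesday.
Each is the 4th Wednesday of its month.
4th Wednesday of October 2022: Oct 26 2022.
4th Wednesday of November 2022: Nov 23 2022.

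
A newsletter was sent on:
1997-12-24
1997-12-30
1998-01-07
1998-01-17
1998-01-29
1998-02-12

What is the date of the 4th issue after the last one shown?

The spacing grows by 2 each time: 6, 8, 10, 12, 14 days.
Next gap: 16 days. 1998-02-12 + 16 days = 1998-02-28.
Next gap: 18 days. 1998-02-28 + 18 days = 1998-03-18.
Next gap: 20 days. 1998-03-18 + 20 days = 1998-04-07.
Next gap: 22 days. 1998-04-07 + 22 days = 1998-04-29.

1998-04-29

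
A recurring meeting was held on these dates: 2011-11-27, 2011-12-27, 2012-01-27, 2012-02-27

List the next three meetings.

2012-03-27, 2012-04-27, 2012-05-27

The day-of-month is always 27 (30, 31, 31 days between events).
So this recurs on the 27th of each month.
March 2012: 2012-03-27.
April 2012: 2012-04-27.
Next: May 2012 → 2012-05-27.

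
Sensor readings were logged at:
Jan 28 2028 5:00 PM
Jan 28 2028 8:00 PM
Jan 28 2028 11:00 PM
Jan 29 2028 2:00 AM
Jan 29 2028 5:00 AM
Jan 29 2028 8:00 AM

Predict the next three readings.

Jan 29 2028 11:00 AM, Jan 29 2028 2:00 PM, Jan 29 2028 5:00 PM

The interval is a steady 3 hours (3, 3, 3, 3, 3).
Jan 29 2028 8:00 AM + 3 h = Jan 29 2028 11:00 AM.
Jan 29 2028 11:00 AM + 3 h = Jan 29 2028 2:00 PM.
Jan 29 2028 2:00 PM + 3 h = Jan 29 2028 5:00 PM.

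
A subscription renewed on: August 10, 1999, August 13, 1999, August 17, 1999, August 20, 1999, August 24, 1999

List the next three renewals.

Every event lands on a Tuesday or Friday (gaps cycle 3, 4, 3, 4).
So the schedule is: every Tuesday and Friday.
The following Friday is August 27, 1999.
Next Tuesday: August 31, 1999.
The following Friday is September 3, 1999.

August 27, 1999; August 31, 1999; September 3, 1999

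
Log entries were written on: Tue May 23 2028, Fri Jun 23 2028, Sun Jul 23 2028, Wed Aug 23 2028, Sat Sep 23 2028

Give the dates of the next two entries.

Mon Oct 23 2028, Thu Nov 23 2028

The day-of-month is always 23 (31, 30, 31, 31 days between events).
So this recurs on the 23rd of each month.
Next: October 2028 → Mon Oct 23 2028.
Next: November 2028 → Thu Nov 23 2028.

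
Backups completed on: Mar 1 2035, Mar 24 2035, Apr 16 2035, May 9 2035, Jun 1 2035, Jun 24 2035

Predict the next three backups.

Every event comes 23 days after the last (23, 23, 23, 23, 23).
Jun 24 2035 + 23 days = Jul 17 2035.
Jul 17 2035 + 23 days = Aug 9 2035.
Aug 9 2035 + 23 days = Sep 1 2035.

Jul 17 2035, Aug 9 2035, Sep 1 2035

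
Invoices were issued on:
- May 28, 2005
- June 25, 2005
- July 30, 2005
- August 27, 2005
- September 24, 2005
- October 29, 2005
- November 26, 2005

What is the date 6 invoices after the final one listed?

May 27, 2006

Every date is a Saturday; gaps 28, 35, 28, 28, 35, 28 days.
Each is the last Saturday of its month (at least one falls on the 29th or later, ruling out '4th Saturday').
December 2005 ends with Saturday December 31, 2005.
Last Saturday of January 2006: January 28, 2006.
Last Saturday of February 2006: February 25, 2006.
Last Saturday of March 2006: March 25, 2006.
Last Saturday of April 2006: April 29, 2006.
Last Saturday of May 2006: May 27, 2006.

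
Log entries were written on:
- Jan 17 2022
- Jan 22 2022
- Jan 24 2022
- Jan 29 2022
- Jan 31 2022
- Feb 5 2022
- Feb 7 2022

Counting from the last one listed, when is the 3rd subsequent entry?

The gap pattern 5, 2, 5, 2, 5, 2 repeats every 2 events.
These are the Mondays and Saturdays of each week.
The following Saturday is Feb 12 2022.
Next Monday: Feb 14 2022.
Next Saturday: Feb 19 2022.

Feb 19 2022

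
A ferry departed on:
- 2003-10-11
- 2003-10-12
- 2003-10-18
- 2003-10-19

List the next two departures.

2003-10-25, 2003-10-26

Every event lands on a Saturday or Sunday (gaps cycle 1, 6, 1).
So the schedule is: every Saturday and Sunday.
The following Saturday is 2003-10-25.
Next Sunday: 2003-10-26.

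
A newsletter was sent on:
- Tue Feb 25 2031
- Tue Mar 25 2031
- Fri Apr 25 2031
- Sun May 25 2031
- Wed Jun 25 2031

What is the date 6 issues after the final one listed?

Thu Dec 25 2031

The day-of-month is always 25 (28, 31, 30, 31 days between events).
So this recurs on the 25th of each month.
July 2031: Fri Jul 25 2031.
Next: August 2031 → Mon Aug 25 2031.
Next: September 2031 → Thu Sep 25 2031.
Next: October 2031 → Sat Oct 25 2031.
November 2031: Tue Nov 25 2031.
Next: December 2031 → Thu Dec 25 2031.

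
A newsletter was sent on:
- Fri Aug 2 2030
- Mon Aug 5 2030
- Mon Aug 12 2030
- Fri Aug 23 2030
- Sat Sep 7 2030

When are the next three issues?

Intervals are 3, 7, 11, 15 days — an arithmetic progression with common difference 4.
Next gap: 19 days. Sat Sep 7 2030 + 19 days = Thu Sep 26 2030.
Next gap: 23 days. Thu Sep 26 2030 + 23 days = Sat Oct 19 2030.
Next gap: 27 days. Sat Oct 19 2030 + 27 days = Fri Nov 15 2030.

Thu Sep 26 2030, Sat Oct 19 2030, Fri Nov 15 2030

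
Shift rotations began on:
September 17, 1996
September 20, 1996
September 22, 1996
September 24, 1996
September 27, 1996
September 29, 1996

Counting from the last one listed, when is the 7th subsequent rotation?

October 15, 1996

Every event lands on a Tuesday or Friday or Sunday (gaps cycle 3, 2, 2, 3, 2).
So the schedule is: every Tuesday, Friday and Sunday.
Next Tuesday: October 1, 1996.
The following Friday is October 4, 1996.
The following Sunday is October 6, 1996.
The following Tuesday is October 8, 1996.
Next Friday: October 11, 1996.
The following Sunday is October 13, 1996.
Next Tuesday: October 15, 1996.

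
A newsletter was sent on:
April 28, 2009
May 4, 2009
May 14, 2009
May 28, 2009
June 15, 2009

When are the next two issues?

Gaps: 6, 10, 14, 18 days — each gap is 4 larger than the previous one.
Next gap: 22 days. June 15, 2009 + 22 days = July 7, 2009.
Next gap: 26 days. July 7, 2009 + 26 days = August 2, 2009.

July 7, 2009; August 2, 2009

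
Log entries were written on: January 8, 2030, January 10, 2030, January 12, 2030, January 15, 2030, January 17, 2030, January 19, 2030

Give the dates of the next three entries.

The gap pattern 2, 2, 3, 2, 2 repeats every 3 events.
These are the Tuesdays, Thursdays and Saturdays of each week.
The following Tuesday is January 22, 2030.
The following Thursday is January 24, 2030.
Next Saturday: January 26, 2030.

January 22, 2030; January 24, 2030; January 26, 2030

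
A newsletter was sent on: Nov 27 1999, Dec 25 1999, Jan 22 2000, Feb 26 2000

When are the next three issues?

Mar 25 2000, Apr 22 2000, May 27 2000

Gaps: 28, 28, 35 days — a mix of 28 and 35. Every date is a Saturday.
Each is the 4th Saturday of its month.
March 2000 — 4th Saturday is Mar 25 2000.
April 2000 — 4th Saturday is Apr 22 2000.
May 2000 — 4th Saturday is May 27 2000.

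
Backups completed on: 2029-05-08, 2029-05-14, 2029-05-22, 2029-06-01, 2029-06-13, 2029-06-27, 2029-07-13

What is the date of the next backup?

Intervals are 6, 8, 10, 12, 14, 16 days — an arithmetic progression with common difference 2.
Next gap: 18 days. 2029-07-13 + 18 days = 2029-07-31.

2029-07-31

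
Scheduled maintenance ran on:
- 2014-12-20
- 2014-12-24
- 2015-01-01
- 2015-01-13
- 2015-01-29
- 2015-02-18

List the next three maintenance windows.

2015-03-14, 2015-04-11, 2015-05-13

Gaps: 4, 8, 12, 16, 20 days — each gap is 4 larger than the previous one.
Next gap: 24 days. 2015-02-18 + 24 days = 2015-03-14.
Next gap: 28 days. 2015-03-14 + 28 days = 2015-04-11.
Next gap: 32 days. 2015-04-11 + 32 days = 2015-05-13.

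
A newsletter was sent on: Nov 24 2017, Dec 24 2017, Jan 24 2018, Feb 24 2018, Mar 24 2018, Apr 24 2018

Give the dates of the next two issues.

May 24 2018, Jun 24 2018

The day-of-month is always 24 (30, 31, 31, 28, 31 days between events).
So this recurs on the 24th of each month.
May 2018: May 24 2018.
Next: June 2018 → Jun 24 2018.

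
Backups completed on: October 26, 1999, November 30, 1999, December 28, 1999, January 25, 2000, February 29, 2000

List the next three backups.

All Tuesdays; the gaps (35, 28, 28, 35) vary with month length.
This is the last Tuesday of each month.
March 2000 ends with Tuesday March 28, 2000.
Last Tuesday of April 2000: April 25, 2000.
May 2000 ends with Tuesday May 30, 2000.

March 28, 2000; April 25, 2000; May 30, 2000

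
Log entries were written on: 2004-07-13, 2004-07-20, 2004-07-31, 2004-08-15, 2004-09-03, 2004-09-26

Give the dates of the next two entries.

2004-10-23, 2004-11-23

Intervals are 7, 11, 15, 19, 23 days — an arithmetic progression with common difference 4.
Next gap: 27 days. 2004-09-26 + 27 days = 2004-10-23.
Next gap: 31 days. 2004-10-23 + 31 days = 2004-11-23.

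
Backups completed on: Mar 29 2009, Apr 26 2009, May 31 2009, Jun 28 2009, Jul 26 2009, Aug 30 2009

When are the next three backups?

All Sundays; the gaps (28, 35, 28, 28, 35) vary with month length.
This is the last Sunday of each month.
September 2009 ends with Sunday Sep 27 2009.
Last Sunday of October 2009: Oct 25 2009.
November 2009 ends with Sunday Nov 29 2009.

Sep 27 2009, Oct 25 2009, Nov 29 2009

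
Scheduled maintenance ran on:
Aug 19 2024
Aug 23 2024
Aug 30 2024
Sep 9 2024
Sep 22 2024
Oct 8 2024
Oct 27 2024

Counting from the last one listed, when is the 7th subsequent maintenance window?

The spacing grows by 3 each time: 4, 7, 10, 13, 16, 19 days.
Next gap: 22 days. Oct 27 2024 + 22 days = Nov 18 2024.
Next gap: 25 days. Nov 18 2024 + 25 days = Dec 13 2024.
Next gap: 28 days. Dec 13 2024 + 28 days = Jan 10 2025.
Next gap: 31 days. Jan 10 2025 + 31 days = Feb 10 2025.
Next gap: 34 days. Feb 10 2025 + 34 days = Mar 16 2025.
Next gap: 37 days. Mar 16 2025 + 37 days = Apr 22 2025.
Next gap: 40 days. Apr 22 2025 + 40 days = Jun 1 2025.

Jun 1 2025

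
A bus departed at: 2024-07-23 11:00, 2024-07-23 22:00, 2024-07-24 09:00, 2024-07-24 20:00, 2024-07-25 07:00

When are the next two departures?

2024-07-25 18:00, 2024-07-26 05:00

Gaps: 11, 11, 11, 11 hours — each event is 11 hours after the previous one.
2024-07-25 07:00 + 11 h = 2024-07-25 18:00.
2024-07-25 18:00 + 11 h = 2024-07-26 05:00.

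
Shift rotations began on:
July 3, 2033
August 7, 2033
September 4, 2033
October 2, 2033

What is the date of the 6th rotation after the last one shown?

Gaps: 35, 28, 28 days — a mix of 28 and 35. Every date is a Sunday.
Each is the 1st Sunday of its month.
1st Sunday of November 2033: November 6, 2033.
December 2033 — 1st Sunday is December 4, 2033.
January 2034 — 1st Sunday is January 1, 2034.
February 2034 — 1st Sunday is February 5, 2034.
March 2034 — 1st Sunday is March 5, 2034.
April 2034 — 1st Sunday is April 2, 2034.

April 2, 2034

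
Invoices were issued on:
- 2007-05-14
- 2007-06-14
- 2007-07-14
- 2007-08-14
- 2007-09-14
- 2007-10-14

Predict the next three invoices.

The day-of-month is always 14 (31, 30, 31, 31, 30 days between events).
So this recurs on the 14th of each month.
Next: November 2007 → 2007-11-14.
December 2007: 2007-12-14.
January 2008: 2008-01-14.

2007-11-14, 2007-12-14, 2008-01-14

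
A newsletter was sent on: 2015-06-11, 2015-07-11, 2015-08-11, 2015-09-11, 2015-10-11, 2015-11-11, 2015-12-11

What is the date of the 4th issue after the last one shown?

2016-04-11

Gaps: 30, 31, 31, 30, 31, 30 days — not constant. Every event is on the 11th of the month.
Pattern: the 11th of each month.
Next: January 2016 → 2016-01-11.
February 2016: 2016-02-11.
Next: March 2016 → 2016-03-11.
April 2016: 2016-04-11.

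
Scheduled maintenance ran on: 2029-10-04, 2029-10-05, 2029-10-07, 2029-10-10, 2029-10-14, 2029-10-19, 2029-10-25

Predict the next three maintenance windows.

2029-11-01, 2029-11-09, 2029-11-18

Gaps: 1, 2, 3, 4, 5, 6 days — each gap is 1 larger than the previous one.
Next gap: 7 days. 2029-10-25 + 7 days = 2029-11-01.
Next gap: 8 days. 2029-11-01 + 8 days = 2029-11-09.
Next gap: 9 days. 2029-11-09 + 9 days = 2029-11-18.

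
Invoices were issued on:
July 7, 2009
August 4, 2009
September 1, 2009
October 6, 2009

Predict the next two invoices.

All dates are Tuesdays, 28, 28, 35 days apart.
Specifically, the 1st Tuesday of each month.
1st Tuesday of November 2009: November 3, 2009.
December 2009 — 1st Tuesday is December 1, 2009.

November 3, 2009; December 1, 2009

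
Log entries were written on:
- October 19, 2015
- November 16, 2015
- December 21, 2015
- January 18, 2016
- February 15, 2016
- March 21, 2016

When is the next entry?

April 18, 2016

Gaps: 28, 35, 28, 28, 35 days — a mix of 28 and 35. Every date is a Monday.
Each is the 3rd Monday of its month.
April 2016 — 3rd Monday is April 18, 2016.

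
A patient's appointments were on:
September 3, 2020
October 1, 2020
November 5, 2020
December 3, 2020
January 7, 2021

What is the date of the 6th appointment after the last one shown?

July 1, 2021

Gaps: 28, 35, 28, 35 days — a mix of 28 and 35. Every date is a Thursday.
Each is the 1st Thursday of its month.
1st Thursday of February 2021: February 4, 2021.
1st Thursday of March 2021: March 4, 2021.
1st Thursday of April 2021: April 1, 2021.
1st Thursday of May 2021: May 6, 2021.
June 2021 — 1st Thursday is June 3, 2021.
1st Thursday of July 2021: July 1, 2021.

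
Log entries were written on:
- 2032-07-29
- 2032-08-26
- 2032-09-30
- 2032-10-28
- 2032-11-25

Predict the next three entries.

2032-12-30, 2033-01-27, 2033-02-24

Every date is a Thursday; gaps 28, 35, 28, 28 days.
Each is the last Thursday of its month (at least one falls on the 29th or later, ruling out '4th Thursday').
December 2032 ends with Thursday 2032-12-30.
January 2033 ends with Thursday 2033-01-27.
February 2033 ends with Thursday 2033-02-24.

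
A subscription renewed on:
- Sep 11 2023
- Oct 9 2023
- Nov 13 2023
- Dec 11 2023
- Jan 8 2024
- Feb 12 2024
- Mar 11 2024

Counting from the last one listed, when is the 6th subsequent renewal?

Gaps: 28, 35, 28, 28, 35, 28 days — a mix of 28 and 35. Every date is a Monday.
Each is the 2nd Monday of its month.
April 2024 — 2nd Monday is Apr 8 2024.
2nd Monday of May 2024: May 13 2024.
June 2024 — 2nd Monday is Jun 10 2024.
2nd Monday of July 2024: Jul 8 2024.
2nd Monday of August 2024: Aug 12 2024.
September 2024 — 2nd Monday is Sep 9 2024.

Sep 9 2024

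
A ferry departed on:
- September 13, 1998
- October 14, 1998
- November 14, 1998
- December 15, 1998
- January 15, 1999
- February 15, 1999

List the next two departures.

March 18, 1999; April 18, 1999

Every event comes 31 days after the last (31, 31, 31, 31, 31).
February 15, 1999 + 31 days = March 18, 1999.
March 18, 1999 + 31 days = April 18, 1999.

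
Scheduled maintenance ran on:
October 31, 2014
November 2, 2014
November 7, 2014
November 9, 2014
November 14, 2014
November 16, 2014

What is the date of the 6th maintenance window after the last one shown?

The gap pattern 2, 5, 2, 5, 2 repeats every 2 events.
These are the Fridays and Sundays of each week.
Next Friday: November 21, 2014.
Next Sunday: November 23, 2014.
The following Friday is November 28, 2014.
Next Sunday: November 30, 2014.
The following Friday is December 5, 2014.
The following Sunday is December 7, 2014.

December 7, 2014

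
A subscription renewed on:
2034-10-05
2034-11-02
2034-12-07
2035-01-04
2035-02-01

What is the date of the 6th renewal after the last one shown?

2035-08-02

All dates are Thursdays, 28, 35, 28, 28 days apart.
Specifically, the 1st Thursday of each month.
March 2035 — 1st Thursday is 2035-03-01.
1st Thursday of April 2035: 2035-04-05.
May 2035 — 1st Thursday is 2035-05-03.
June 2035 — 1st Thursday is 2035-06-07.
July 2035 — 1st Thursday is 2035-07-05.
August 2035 — 1st Thursday is 2035-08-02.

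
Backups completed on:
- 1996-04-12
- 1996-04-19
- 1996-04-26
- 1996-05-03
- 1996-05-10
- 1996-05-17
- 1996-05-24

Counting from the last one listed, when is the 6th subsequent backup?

1996-07-05

Every event comes 7 days after the last (7, 7, 7, 7, 7, 7).
1996-05-24 + 7 days = 1996-05-31.
1996-05-31 + 7 days = 1996-06-07.
1996-06-07 + 7 days = 1996-06-14.
1996-06-14 + 7 days = 1996-06-21.
1996-06-21 + 7 days = 1996-06-28.
1996-06-28 + 7 days = 1996-07-05.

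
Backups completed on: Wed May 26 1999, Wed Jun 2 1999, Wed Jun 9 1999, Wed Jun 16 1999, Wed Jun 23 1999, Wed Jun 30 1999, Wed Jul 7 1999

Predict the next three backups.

The spacing is 7, 7, 7, 7, 7, 7 days — always 7 days.
Wed Jul 7 1999 + 7 days = Wed Jul 14 1999.
Wed Jul 14 1999 + 7 days = Wed Jul 21 1999.
Wed Jul 21 1999 + 7 days = Wed Jul 28 1999.

Wed Jul 14 1999, Wed Jul 21 1999, Wed Jul 28 1999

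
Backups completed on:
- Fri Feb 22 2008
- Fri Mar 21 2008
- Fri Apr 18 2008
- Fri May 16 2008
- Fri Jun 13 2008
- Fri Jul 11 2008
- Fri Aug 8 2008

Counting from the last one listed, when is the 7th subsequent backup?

Fri Feb 20 2009

Every event comes 28 days after the last (28, 28, 28, 28, 28, 28).
Fri Aug 8 2008 + 28 days = Fri Sep 5 2008.
Fri Sep 5 2008 + 28 days = Fri Oct 3 2008.
Fri Oct 3 2008 + 28 days = Fri Oct 31 2008.
Fri Oct 31 2008 + 28 days = Fri Nov 28 2008.
Fri Nov 28 2008 + 28 days = Fri Dec 26 2008.
Fri Dec 26 2008 + 28 days = Fri Jan 23 2009.
Fri Jan 23 2009 + 28 days = Fri Feb 20 2009.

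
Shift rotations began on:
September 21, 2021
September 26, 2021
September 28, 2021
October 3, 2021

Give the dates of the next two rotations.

Every event lands on a Tuesday or Sunday (gaps cycle 5, 2, 5).
So the schedule is: every Tuesday and Sunday.
Next Tuesday: October 5, 2021.
Next Sunday: October 10, 2021.

October 5, 2021; October 10, 2021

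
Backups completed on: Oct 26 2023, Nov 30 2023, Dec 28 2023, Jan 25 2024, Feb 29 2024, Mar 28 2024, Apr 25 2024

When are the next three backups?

These are Thursdays with 35, 28, 28, 35, 28, 28-day gaps.
Each is the final Thursday of its month — Nov 30 2023 is past the 28th, so '4th Thursday' doesn't fit.
May 2024 ends with Thursday May 30 2024.
June 2024 ends with Thursday Jun 27 2024.
July 2024 ends with Thursday Jul 25 2024.

May 30 2024, Jun 27 2024, Jul 25 2024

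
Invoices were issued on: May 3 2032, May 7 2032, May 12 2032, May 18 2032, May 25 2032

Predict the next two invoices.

Jun 2 2032, Jun 11 2032

Intervals are 4, 5, 6, 7 days — an arithmetic progression with common difference 1.
Next gap: 8 days. May 25 2032 + 8 days = Jun 2 2032.
Next gap: 9 days. Jun 2 2032 + 9 days = Jun 11 2032.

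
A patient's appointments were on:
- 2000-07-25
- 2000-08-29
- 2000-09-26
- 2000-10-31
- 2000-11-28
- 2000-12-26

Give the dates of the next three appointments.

Every date is a Tuesday; gaps 35, 28, 35, 28, 28 days.
Each is the last Tuesday of its month (at least one falls on the 29th or later, ruling out '4th Tuesday').
January 2001 ends with Tuesday 2001-01-30.
February 2001 ends with Tuesday 2001-02-27.
Last Tuesday of March 2001: 2001-03-27.

2001-01-30, 2001-02-27, 2001-03-27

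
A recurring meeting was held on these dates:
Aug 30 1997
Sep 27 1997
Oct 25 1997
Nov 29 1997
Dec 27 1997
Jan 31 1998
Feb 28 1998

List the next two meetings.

Mar 28 1998, Apr 25 1998

Every date is a Saturday; gaps 28, 28, 35, 28, 35, 28 days.
Each is the last Saturday of its month (at least one falls on the 29th or later, ruling out '4th Saturday').
March 1998 ends with Saturday Mar 28 1998.
April 1998 ends with Saturday Apr 25 1998.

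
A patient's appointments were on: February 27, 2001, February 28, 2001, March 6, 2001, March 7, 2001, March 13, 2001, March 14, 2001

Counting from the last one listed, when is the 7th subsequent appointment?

Gaps: 1, 6, 1, 6, 1 days — not constant, but cyclic with period 2.
The events fall on every Tuesday and Wednesday.
Next Tuesday: March 20, 2001.
Next Wednesday: March 21, 2001.
Next Tuesday: March 27, 2001.
The following Wednesday is March 28, 2001.
The following Tuesday is April 3, 2001.
Next Wednesday: April 4, 2001.
The following Tuesday is April 10, 2001.

April 10, 2001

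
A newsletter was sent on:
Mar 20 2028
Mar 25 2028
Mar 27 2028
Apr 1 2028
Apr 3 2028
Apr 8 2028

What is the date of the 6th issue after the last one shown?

Apr 29 2028

Every event lands on a Monday or Saturday (gaps cycle 5, 2, 5, 2, 5).
So the schedule is: every Monday and Saturday.
Next Monday: Apr 10 2028.
The following Saturday is Apr 15 2028.
Next Monday: Apr 17 2028.
Next Saturday: Apr 22 2028.
Next Monday: Apr 24 2028.
Next Saturday: Apr 29 2028.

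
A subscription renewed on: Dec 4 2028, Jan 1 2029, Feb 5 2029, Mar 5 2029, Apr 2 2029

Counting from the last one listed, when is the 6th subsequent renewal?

Oct 1 2029

All dates are Mondays, 28, 35, 28, 28 days apart.
Specifically, the 1st Monday of each month.
May 2029 — 1st Monday is May 7 2029.
1st Monday of June 2029: Jun 4 2029.
July 2029 — 1st Monday is Jul 2 2029.
1st Monday of August 2029: Aug 6 2029.
September 2029 — 1st Monday is Sep 3 2029.
October 2029 — 1st Monday is Oct 1 2029.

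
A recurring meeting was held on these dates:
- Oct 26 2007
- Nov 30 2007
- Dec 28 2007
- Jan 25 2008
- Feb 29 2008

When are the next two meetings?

Every date is a Friday; gaps 35, 28, 28, 35 days.
Each is the last Friday of its month (at least one falls on the 29th or later, ruling out '4th Friday').
Last Friday of March 2008: Mar 28 2008.
Last Friday of April 2008: Apr 25 2008.

Mar 28 2008, Apr 25 2008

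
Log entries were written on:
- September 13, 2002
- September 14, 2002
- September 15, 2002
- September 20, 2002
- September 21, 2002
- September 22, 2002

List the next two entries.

September 27, 2002; September 28, 2002

Every event lands on a Friday or Saturday or Sunday (gaps cycle 1, 1, 5, 1, 1).
So the schedule is: every Friday, Saturday and Sunday.
The following Friday is September 27, 2002.
Next Saturday: September 28, 2002.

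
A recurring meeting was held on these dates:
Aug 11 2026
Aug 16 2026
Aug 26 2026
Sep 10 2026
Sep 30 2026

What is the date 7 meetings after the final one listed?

Gaps: 5, 10, 15, 20 days — each gap is 5 larger than the previous one.
Next gap: 25 days. Sep 30 2026 + 25 days = Oct 25 2026.
Next gap: 30 days. Oct 25 2026 + 30 days = Nov 24 2026.
Next gap: 35 days. Nov 24 2026 + 35 days = Dec 29 2026.
Next gap: 40 days. Dec 29 2026 + 40 days = Feb 7 2027.
Next gap: 45 days. Feb 7 2027 + 45 days = Mar 24 2027.
Next gap: 50 days. Mar 24 2027 + 50 days = May 13 2027.
Next gap: 55 days. May 13 2027 + 55 days = Jul 7 2027.

Jul 7 2027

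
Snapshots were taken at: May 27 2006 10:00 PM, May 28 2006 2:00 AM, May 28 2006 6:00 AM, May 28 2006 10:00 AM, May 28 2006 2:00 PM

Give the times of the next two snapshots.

The interval is a steady 4 hours (4, 4, 4, 4).
May 28 2006 2:00 PM + 4 h = May 28 2006 6:00 PM.
May 28 2006 6:00 PM + 4 h = May 28 2006 10:00 PM.

May 28 2006 6:00 PM, May 28 2006 10:00 PM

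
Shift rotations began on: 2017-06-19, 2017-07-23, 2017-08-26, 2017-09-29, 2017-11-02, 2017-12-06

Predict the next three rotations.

2018-01-09, 2018-02-12, 2018-03-18

Gaps between consecutive events: 34, 34, 34, 34, 34 days — a constant 34-day interval.
2017-12-06 + 34 days = 2018-01-09.
2018-01-09 + 34 days = 2018-02-12.
2018-02-12 + 34 days = 2018-03-18.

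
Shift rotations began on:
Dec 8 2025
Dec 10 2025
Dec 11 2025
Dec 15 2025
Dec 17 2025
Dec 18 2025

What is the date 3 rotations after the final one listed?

Dec 25 2025

The gap pattern 2, 1, 4, 2, 1 repeats every 3 events.
These are the Mondays, Wednesdays and Thursdays of each week.
Next Monday: Dec 22 2025.
The following Wednesday is Dec 24 2025.
The following Thursday is Dec 25 2025.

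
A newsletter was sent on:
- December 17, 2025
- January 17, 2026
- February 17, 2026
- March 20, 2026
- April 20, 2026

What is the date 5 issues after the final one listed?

Gaps between consecutive events: 31, 31, 31, 31 days — a constant 31-day interval.
April 20, 2026 + 31 days = May 21, 2026.
May 21, 2026 + 31 days = June 21, 2026.
June 21, 2026 + 31 days = July 22, 2026.
July 22, 2026 + 31 days = August 22, 2026.
August 22, 2026 + 31 days = September 22, 2026.

September 22, 2026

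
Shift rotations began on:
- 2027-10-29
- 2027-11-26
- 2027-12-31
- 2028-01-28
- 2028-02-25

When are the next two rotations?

All Fridays; the gaps (28, 35, 28, 28) vary with month length.
This is the last Friday of each month.
March 2028 ends with Friday 2028-03-31.
April 2028 ends with Friday 2028-04-28.

2028-03-31, 2028-04-28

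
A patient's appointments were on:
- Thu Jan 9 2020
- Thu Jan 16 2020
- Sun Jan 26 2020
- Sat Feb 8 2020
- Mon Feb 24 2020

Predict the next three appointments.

Sat Mar 14 2020, Sun Apr 5 2020, Thu Apr 30 2020

The spacing grows by 3 each time: 7, 10, 13, 16 days.
Next gap: 19 days. Mon Feb 24 2020 + 19 days = Sat Mar 14 2020.
Next gap: 22 days. Sat Mar 14 2020 + 22 days = Sun Apr 5 2020.
Next gap: 25 days. Sun Apr 5 2020 + 25 days = Thu Apr 30 2020.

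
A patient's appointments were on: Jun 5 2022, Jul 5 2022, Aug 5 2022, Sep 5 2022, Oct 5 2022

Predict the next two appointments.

Nov 5 2022, Dec 5 2022

Each date is the 5th; the gaps (30, 31, 31, 30) track the month lengths.
The rule is the 5th of each month.
November 2022: Nov 5 2022.
Next: December 2022 → Dec 5 2022.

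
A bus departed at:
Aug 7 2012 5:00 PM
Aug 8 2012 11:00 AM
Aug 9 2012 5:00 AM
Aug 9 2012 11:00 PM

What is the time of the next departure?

Spacing: 18, 18, 18 h — constant 18 h.
Aug 9 2012 11:00 PM + 18 h = Aug 10 2012 5:00 PM.

Aug 10 2012 5:00 PM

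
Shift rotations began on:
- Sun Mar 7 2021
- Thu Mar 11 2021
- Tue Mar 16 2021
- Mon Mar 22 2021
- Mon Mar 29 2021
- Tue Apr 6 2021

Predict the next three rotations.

Intervals are 4, 5, 6, 7, 8 days — an arithmetic progression with common difference 1.
Next gap: 9 days. Tue Apr 6 2021 + 9 days = Thu Apr 15 2021.
Next gap: 10 days. Thu Apr 15 2021 + 10 days = Sun Apr 25 2021.
Next gap: 11 days. Sun Apr 25 2021 + 11 days = Thu May 6 2021.

Thu Apr 15 2021, Sun Apr 25 2021, Thu May 6 2021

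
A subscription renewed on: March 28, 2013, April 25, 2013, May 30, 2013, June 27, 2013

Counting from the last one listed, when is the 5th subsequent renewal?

Every date is a Thursday; gaps 28, 35, 28 days.
Each is the last Thursday of its month (at least one falls on the 29th or later, ruling out '4th Thursday').
Last Thursday of July 2013: July 25, 2013.
Last Thursday of August 2013: August 29, 2013.
September 2013 ends with Thursday September 26, 2013.
Last Thursday of October 2013: October 31, 2013.
November 2013 ends with Thursday November 28, 2013.

November 28, 2013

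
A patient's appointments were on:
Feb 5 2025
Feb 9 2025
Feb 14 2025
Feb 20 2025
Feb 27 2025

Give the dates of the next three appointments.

The spacing grows by 1 each time: 4, 5, 6, 7 days.
Next gap: 8 days. Feb 27 2025 + 8 days = Mar 7 2025.
Next gap: 9 days. Mar 7 2025 + 9 days = Mar 16 2025.
Next gap: 10 days. Mar 16 2025 + 10 days = Mar 26 2025.

Mar 7 2025, Mar 16 2025, Mar 26 2025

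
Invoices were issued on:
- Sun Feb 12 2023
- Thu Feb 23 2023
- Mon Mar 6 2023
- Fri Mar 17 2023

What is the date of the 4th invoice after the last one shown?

Sun Apr 30 2023

Gaps between consecutive events: 11, 11, 11 days — a constant 11-day interval.
Fri Mar 17 2023 + 11 days = Tue Mar 28 2023.
Tue Mar 28 2023 + 11 days = Sat Apr 8 2023.
Sat Apr 8 2023 + 11 days = Wed Apr 19 2023.
Wed Apr 19 2023 + 11 days = Sun Apr 30 2023.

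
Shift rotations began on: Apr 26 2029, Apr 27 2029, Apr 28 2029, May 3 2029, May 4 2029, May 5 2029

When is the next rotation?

May 10 2029

The gap pattern 1, 1, 5, 1, 1 repeats every 3 events.
These are the Thursdays, Fridays and Saturdays of each week.
Next Thursday: May 10 2029.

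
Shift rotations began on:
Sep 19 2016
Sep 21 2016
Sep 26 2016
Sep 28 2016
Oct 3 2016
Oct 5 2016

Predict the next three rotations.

The gap pattern 2, 5, 2, 5, 2 repeats every 2 events.
These are the Mondays and Wednesdays of each week.
The following Monday is Oct 10 2016.
Next Wednesday: Oct 12 2016.
Next Monday: Oct 17 2016.

Oct 10 2016, Oct 12 2016, Oct 17 2016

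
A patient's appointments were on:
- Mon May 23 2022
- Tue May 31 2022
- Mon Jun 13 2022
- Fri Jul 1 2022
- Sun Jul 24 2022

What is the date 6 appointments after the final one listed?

Fri Mar 24 2023

Gaps: 8, 13, 18, 23 days — each gap is 5 larger than the previous one.
Next gap: 28 days. Sun Jul 24 2022 + 28 days = Sun Aug 21 2022.
Next gap: 33 days. Sun Aug 21 2022 + 33 days = Fri Sep 23 2022.
Next gap: 38 days. Fri Sep 23 2022 + 38 days = Mon Oct 31 2022.
Next gap: 43 days. Mon Oct 31 2022 + 43 days = Tue Dec 13 2022.
Next gap: 48 days. Tue Dec 13 2022 + 48 days = Mon Jan 30 2023.
Next gap: 53 days. Mon Jan 30 2023 + 53 days = Fri Mar 24 2023.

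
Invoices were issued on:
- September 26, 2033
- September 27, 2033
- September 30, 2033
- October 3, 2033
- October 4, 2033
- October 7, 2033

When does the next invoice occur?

The gap pattern 1, 3, 3, 1, 3 repeats every 3 events.
These are the Mondays, Tuesdays and Fridays of each week.
The following Monday is October 10, 2033.

October 10, 2033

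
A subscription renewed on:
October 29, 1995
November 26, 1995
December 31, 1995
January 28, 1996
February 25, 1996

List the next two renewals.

These are Sundays with 28, 35, 28, 28-day gaps.
Each is the final Sunday of its month — October 29, 1995 is past the 28th, so '4th Sunday' doesn't fit.
March 1996 ends with Sunday March 31, 1996.
Last Sunday of April 1996: April 28, 1996.

March 31, 1996; April 28, 1996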